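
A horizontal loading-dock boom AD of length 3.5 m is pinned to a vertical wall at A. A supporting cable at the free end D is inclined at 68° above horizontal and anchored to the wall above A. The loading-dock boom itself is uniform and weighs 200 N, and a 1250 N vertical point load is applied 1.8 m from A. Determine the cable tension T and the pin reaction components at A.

T = 801.2 N, A_x = 300.1 N, A_y = 707.1 N

ΣM about A: T·sin68°·3.5 − 200·1.75 − 1250·1.8 = 0 → T = 2600/(3.5·0.927184) = 801.197 ≈ 801.2 N.
ΣF_x = 0: A_x − T·cos68° = 0 → A_x = 801.197 × 0.374607 = 300.1 N.
ΣF_y = 0: A_y + T·sin68° − 200 − 1250 = 0 → A_y = 1450 − 801.197 × 0.927184 = 707.1 N.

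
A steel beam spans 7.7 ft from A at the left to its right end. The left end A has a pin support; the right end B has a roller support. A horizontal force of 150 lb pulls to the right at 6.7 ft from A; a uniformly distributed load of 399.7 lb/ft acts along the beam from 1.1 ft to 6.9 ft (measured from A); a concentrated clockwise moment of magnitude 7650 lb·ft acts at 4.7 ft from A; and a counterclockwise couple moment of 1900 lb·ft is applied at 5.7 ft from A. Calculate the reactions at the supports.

Resultant of the distributed load: 399.7 × 5.8 = 2318.26 lb at 4 ft from A.
Moments about A: B_y·7.7 − (399.7·5.8)·4 − 7650 + 1900 = 0 → B_y = 15023.04/7.7 = 1951.04 ≈ 1951 lb.
ΣF_y = 0: A_y + 1951.04 − 399.7·5.8 = 0 → A_y = 367.2 lb.
ΣF_x = 0: A_x + 150 = 0 → A_x = -150.0 lb.

A_x = -150.0 lb, A_y = 367.2 lb, B_y = 1951 lb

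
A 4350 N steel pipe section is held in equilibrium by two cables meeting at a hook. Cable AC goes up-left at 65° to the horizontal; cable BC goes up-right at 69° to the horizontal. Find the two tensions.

ΣF_x = 0: −T_AC·cos65° + T_BC·cos69° = 0 → T_BC = 1.17929·T_AC.
ΣF_y = 0: T_AC·sin65° + T_BC·sin69° = 4350.
Substitute: T_AC·(0.906308 + 1.17929·0.93358) = 4350 → T_AC = 2167.12 ≈ 2167 N.
Then T_BC = 1.17929 × 2167.12 = 2556 N.

T_AC = 2167 N, T_BC = 2556 N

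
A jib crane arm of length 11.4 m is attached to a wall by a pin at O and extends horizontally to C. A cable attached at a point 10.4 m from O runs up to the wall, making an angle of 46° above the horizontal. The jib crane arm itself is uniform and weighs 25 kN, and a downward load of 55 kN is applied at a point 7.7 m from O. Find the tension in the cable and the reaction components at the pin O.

ΣM about O: T·sin46°·10.4 − 25·5.7 − 55·7.7 = 0 → T = 566/(10.4·0.71934) = 75.657 ≈ 75.66 kN.
ΣF_x = 0: O_x − T·cos46° = 0 → O_x = 75.657 × 0.694658 = 52.56 kN.
ΣF_y = 0: O_y + T·sin46° − 25 − 55 = 0 → O_y = 80 − 75.657 × 0.71934 = 25.58 kN.

T = 75.66 kN, O_x = 52.56 kN, O_y = 25.58 kN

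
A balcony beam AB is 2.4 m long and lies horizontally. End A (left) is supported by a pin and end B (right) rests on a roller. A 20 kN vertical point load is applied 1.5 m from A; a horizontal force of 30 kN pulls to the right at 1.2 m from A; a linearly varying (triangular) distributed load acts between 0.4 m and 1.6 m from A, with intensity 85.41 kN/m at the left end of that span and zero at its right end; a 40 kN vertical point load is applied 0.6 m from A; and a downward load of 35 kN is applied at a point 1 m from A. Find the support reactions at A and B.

A_x = -30.00 kN, A_y = 92.08 kN, B_y = 54.17 kN

Resultant of the triangular load: ½ × 85.41 × 1.2 = 51.246 kN, acting at 0.8 m from A (one-third of the span from the peak).
Taking moments about A: B_y·2.4 − 20·1.5 − (½·85.41·1.2)·0.8 − 40·0.6 − 35·1 = 0 → B_y = 129.9968/2.4 = 54.1653 ≈ 54.17 kN.
ΣF_y = 0: A_y + 54.1653 − 20 − ½·85.41·1.2 − 40 − 35 = 0 → A_y = 92.08 kN.
ΣF_x = 0: A_x + 30 = 0 → A_x = -30.00 kN.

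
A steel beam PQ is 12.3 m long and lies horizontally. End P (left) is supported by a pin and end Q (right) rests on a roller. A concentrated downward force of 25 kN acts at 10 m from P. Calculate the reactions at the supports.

ΣM about P: Q_y·12.3 − 25·10 = 0 → Q_y = 250/12.3 = 20.3252 ≈ 20.33 kN.
ΣF_y = 0: P_y + 20.3252 − 25 = 0 → P_y = 4.675 kN.
ΣF_x = 0: no horizontal applied forces, so P_x = 0.

P_x = 0, P_y = 4.675 kN, Q_y = 20.33 kN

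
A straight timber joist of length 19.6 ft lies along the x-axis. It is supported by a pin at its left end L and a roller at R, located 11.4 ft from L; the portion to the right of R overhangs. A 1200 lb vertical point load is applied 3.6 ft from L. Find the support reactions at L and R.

Moments about L: R_y·11.4 − 1200·3.6 = 0 → R_y = 4320/11.4 = 378.947 ≈ 378.9 lb.
ΣF_y = 0: L_y + 378.947 − 1200 = 0 → L_y = 821.1 lb.
ΣF_x = 0: no horizontal applied forces, so L_x = 0.

L_x = 0, L_y = 821.1 lb, R_y = 378.9 lb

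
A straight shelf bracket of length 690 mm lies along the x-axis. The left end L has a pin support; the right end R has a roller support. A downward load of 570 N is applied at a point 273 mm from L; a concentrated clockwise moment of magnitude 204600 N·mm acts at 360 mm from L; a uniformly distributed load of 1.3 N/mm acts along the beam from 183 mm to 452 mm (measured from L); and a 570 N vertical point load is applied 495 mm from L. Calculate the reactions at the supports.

Resultant of the distributed load: 1.3 × 269 = 349.7 N at 317.5 mm from L.
Moments about L: R_y·690 − 570·273 − 204600 − (1.3·269)·317.5 − 570·495 = 0 → R_y = 753389.75/690 = 1091.87 ≈ 1092 N.
ΣF_y = 0: L_y + 1091.87 − 570 − 1.3·269 − 570 = 0 → L_y = 397.8 N.
ΣF_x = 0: no horizontal applied forces, so L_x = 0.

L_x = 0, L_y = 397.8 N, R_y = 1092 N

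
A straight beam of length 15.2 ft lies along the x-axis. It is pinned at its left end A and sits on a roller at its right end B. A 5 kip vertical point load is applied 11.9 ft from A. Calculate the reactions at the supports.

ΣM about A: B_y·15.2 − 5·11.9 = 0 → B_y = 59.5/15.2 = 3.91447 ≈ 3.914 kip.
ΣF_y = 0: A_y + 3.91447 − 5 = 0 → A_y = 1.086 kip.
ΣF_x = 0: no horizontal applied forces, so A_x = 0.

A_x = 0, A_y = 1.086 kip, B_y = 3.914 kip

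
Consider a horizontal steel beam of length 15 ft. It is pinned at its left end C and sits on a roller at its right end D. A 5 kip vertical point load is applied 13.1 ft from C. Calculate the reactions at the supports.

Moments about C: D_y·15 − 5·13.1 = 0 → D_y = 65.5/15 = 4.36667 ≈ 4.367 kip.
ΣF_y = 0: C_y + 4.36667 − 5 = 0 → C_y = 0.6333 kip.
ΣF_x = 0: no horizontal applied forces, so C_x = 0.

C_x = 0, C_y = 0.6333 kip, D_y = 4.367 kip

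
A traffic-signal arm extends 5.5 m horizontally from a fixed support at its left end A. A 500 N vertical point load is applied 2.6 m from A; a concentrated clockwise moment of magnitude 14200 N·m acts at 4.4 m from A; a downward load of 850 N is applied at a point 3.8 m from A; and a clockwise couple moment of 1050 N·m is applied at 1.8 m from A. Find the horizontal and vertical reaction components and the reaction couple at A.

ΣF_x = 0: A_x = 0.
ΣF_y = 0: A_y − 500 − 850 = 0 → A_y = 1350 N.
ΣM about A: M_A − 500·2.6 − 14200 − 850·3.8 − 1050 = 0 → M_A = 19780 N·m.

A_x = 0, A_y = 1350 N, M_A = 19780 N·m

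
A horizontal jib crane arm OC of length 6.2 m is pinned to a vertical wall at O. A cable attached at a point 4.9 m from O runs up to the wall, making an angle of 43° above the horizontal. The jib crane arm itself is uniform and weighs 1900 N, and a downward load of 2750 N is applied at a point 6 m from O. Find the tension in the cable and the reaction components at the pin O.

T = 6700 N, O_x = 4900 N, O_y = 80.61 N

ΣM about O: T·sin43°·4.9 − 1900·3.1 − 2750·6 = 0 → T = 22390/(4.9·0.681998) = 6700 N.
ΣF_x = 0: O_x − T·cos43° = 0 → O_x = 6700 × 0.731354 = 4900 N.
ΣF_y = 0: O_y + T·sin43° − 1900 − 2750 = 0 → O_y = 4650 − 6700 × 0.681998 = 80.61 N.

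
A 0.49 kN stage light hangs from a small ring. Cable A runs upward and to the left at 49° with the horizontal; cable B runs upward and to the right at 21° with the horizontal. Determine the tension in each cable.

ΣF_x = 0: −T_A·cos49° + T_B·cos21° = 0 → T_B = 0.702734·T_A.
ΣF_y = 0: T_A·sin49° + T_B·sin21° = 0.49.
Substitute: T_A·(0.75471 + 0.702734·0.358368) = 0.49 → T_A = 0.486813 ≈ 0.4868 kN.
Then T_B = 0.702734 × 0.486813 = 0.3421 kN.

T_A = 0.4868 kN, T_B = 0.3421 kN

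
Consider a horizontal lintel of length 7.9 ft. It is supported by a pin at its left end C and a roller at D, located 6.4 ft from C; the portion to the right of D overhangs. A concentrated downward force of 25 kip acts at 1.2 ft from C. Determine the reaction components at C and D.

C_x = 0, C_y = 20.31 kip, D_y = 4.688 kip

Moments about C: D_y·6.4 − 25·1.2 = 0 → D_y = 30/6.4 = 4.6875 ≈ 4.688 kip.
ΣF_y = 0: C_y + 4.6875 − 25 = 0 → C_y = 20.31 kip.
ΣF_x = 0: no horizontal applied forces, so C_x = 0.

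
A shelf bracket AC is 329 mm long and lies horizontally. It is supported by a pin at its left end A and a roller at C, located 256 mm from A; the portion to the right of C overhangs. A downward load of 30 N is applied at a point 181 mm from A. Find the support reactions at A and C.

Moments about A: C_y·256 − 30·181 = 0 → C_y = 5430/256 = 21.2109 ≈ 21.21 N.
ΣF_y = 0: A_y + 21.2109 − 30 = 0 → A_y = 8.789 N.
ΣF_x = 0: no horizontal applied forces, so A_x = 0.

A_x = 0, A_y = 8.789 N, C_y = 21.21 N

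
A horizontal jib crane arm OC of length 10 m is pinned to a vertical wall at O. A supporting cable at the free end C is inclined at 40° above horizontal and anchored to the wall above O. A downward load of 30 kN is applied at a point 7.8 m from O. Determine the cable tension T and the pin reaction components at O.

T = 36.40 kN, O_x = 27.89 kN, O_y = 6.600 kN

ΣM about O: T·sin40°·10 − 30·7.8 = 0 → T = 234/(10·0.642788) = 36.4039 ≈ 36.40 kN.
ΣF_x = 0: O_x − T·cos40° = 0 → O_x = 36.4039 × 0.766044 = 27.89 kN.
ΣF_y = 0: O_y + T·sin40° − 30 = 0 → O_y = 30 − 36.4039 × 0.642788 = 6.600 kN.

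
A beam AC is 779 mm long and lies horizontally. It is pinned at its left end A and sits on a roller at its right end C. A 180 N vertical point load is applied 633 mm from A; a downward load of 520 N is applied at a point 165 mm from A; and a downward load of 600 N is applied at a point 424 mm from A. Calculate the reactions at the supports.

A_x = 0, A_y = 717.0 N, C_y = 583.0 N

ΣM about A: C_y·779 − 180·633 − 520·165 − 600·424 = 0 → C_y = 454140/779 = 582.978 ≈ 583.0 N.
ΣF_y = 0: A_y + 582.978 − 180 − 520 − 600 = 0 → A_y = 717.0 N.
ΣF_x = 0: no horizontal applied forces, so A_x = 0.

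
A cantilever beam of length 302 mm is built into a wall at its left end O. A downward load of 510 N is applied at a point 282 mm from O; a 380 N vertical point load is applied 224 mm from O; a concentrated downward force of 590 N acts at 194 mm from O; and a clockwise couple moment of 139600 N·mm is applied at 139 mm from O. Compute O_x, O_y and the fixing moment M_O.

ΣF_x = 0: O_x = 0.
ΣF_y = 0: O_y − 510 − 380 − 590 = 0 → O_y = 1480 N.
ΣM about O: M_O − 510·282 − 380·224 − 590·194 − 139600 = 0 → M_O = 483000 N·mm.

O_x = 0, O_y = 1480 N, M_O = 483000 N·mm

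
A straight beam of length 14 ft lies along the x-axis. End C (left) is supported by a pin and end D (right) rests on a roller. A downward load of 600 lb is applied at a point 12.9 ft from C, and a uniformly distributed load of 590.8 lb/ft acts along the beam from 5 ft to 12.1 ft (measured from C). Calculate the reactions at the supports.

C_x = 0, C_y = 1680 lb, D_y = 3115 lb

Resultant of the distributed load: 590.8 × 7.1 = 4194.68 lb at 8.55 ft from C.
Moments about C: D_y·14 − 600·12.9 − (590.8·7.1)·8.55 = 0 → D_y = 43604.514/14 = 3114.61 ≈ 3115 lb.
ΣF_y = 0: C_y + 3114.61 − 600 − 590.8·7.1 = 0 → C_y = 1680 lb.
ΣF_x = 0: no horizontal applied forces, so C_x = 0.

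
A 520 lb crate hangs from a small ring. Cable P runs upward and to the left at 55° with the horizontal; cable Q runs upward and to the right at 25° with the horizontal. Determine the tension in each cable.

ΣF_x = 0: −T_P·cos55° + T_Q·cos25° = 0 → T_Q = 0.632872·T_P.
ΣF_y = 0: T_P·sin55° + T_Q·sin25° = 520.
Substitute: T_P·(0.819152 + 0.632872·0.422618) = 520 → T_P = 478.55 ≈ 478.6 lb.
Then T_Q = 0.632872 × 478.55 = 302.9 lb.

T_P = 478.6 lb, T_Q = 302.9 lb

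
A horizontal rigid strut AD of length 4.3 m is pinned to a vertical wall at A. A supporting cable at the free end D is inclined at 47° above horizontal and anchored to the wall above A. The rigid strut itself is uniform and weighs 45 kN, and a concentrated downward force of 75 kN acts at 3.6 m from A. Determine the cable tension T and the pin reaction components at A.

ΣM about A: T·sin47°·4.3 − 45·2.15 − 75·3.6 = 0 → T = 366.75/(4.3·0.731354) = 116.62 ≈ 116.6 kN.
ΣF_x = 0: A_x − T·cos47° = 0 → A_x = 116.62 × 0.681998 = 79.53 kN.
ΣF_y = 0: A_y + T·sin47° − 45 − 75 = 0 → A_y = 120 − 116.62 × 0.731354 = 34.71 kN.

T = 116.6 kN, A_x = 79.53 kN, A_y = 34.71 kN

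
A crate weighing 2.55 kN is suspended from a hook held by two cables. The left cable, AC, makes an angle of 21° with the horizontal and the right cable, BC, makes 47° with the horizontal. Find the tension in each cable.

ΣF_x = 0: −T_AC·cos21° + T_BC·cos47° = 0 → T_BC = 1.36889·T_AC.
ΣF_y = 0: T_AC·sin21° + T_BC·sin47° = 2.55.
Substitute: T_AC·(0.358368 + 1.36889·0.731354) = 2.55 → T_AC = 1.87567 ≈ 1.876 kN.
Then T_BC = 1.36889 × 1.87567 = 2.568 kN.

T_AC = 1.876 kN, T_BC = 2.568 kN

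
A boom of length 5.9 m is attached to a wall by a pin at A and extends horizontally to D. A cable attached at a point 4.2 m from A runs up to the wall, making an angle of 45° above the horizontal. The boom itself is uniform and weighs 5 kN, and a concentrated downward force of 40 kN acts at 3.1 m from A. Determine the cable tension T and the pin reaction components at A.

ΣM about A: T·sin45°·4.2 − 5·2.95 − 40·3.1 = 0 → T = 138.75/(4.2·0.707107) = 46.7195 ≈ 46.72 kN.
ΣF_x = 0: A_x − T·cos45° = 0 → A_x = 46.7195 × 0.707107 = 33.04 kN.
ΣF_y = 0: A_y + T·sin45° − 5 − 40 = 0 → A_y = 45 − 46.7195 × 0.707107 = 11.96 kN.

T = 46.72 kN, A_x = 33.04 kN, A_y = 11.96 kN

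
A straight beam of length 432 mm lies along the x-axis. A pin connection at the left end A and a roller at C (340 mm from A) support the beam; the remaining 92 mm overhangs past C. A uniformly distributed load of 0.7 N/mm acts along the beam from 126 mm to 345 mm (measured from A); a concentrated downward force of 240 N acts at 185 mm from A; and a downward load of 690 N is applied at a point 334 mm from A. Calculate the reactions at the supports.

A_x = 0, A_y = 168.7 N, C_y = 914.6 N

Resultant of the distributed load: 0.7 × 219 = 153.3 N at 235.5 mm from A.
ΣM about A: C_y·340 − (0.7·219)·235.5 − 240·185 − 690·334 = 0 → C_y = 310962.15/340 = 914.595 ≈ 914.6 N.
ΣF_y = 0: A_y + 914.595 − 0.7·219 − 240 − 690 = 0 → A_y = 168.7 N.
ΣF_x = 0: no horizontal applied forces, so A_x = 0.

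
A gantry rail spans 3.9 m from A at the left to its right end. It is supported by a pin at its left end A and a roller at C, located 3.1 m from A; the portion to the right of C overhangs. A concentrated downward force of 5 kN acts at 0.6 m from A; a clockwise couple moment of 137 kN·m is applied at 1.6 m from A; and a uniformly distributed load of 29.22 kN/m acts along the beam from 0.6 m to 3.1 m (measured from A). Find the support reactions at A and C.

Resultant of the distributed load: 29.22 × 2.5 = 73.05 kN at 1.85 m from A.
Moments about A: C_y·3.1 − 5·0.6 − 137 − (29.22·2.5)·1.85 = 0 → C_y = 275.1425/3.1 = 88.7556 ≈ 88.76 kN.
ΣF_y = 0: A_y + 88.7556 − 5 − 29.22·2.5 = 0 → A_y = -10.71 kN.
ΣF_x = 0: no horizontal applied forces, so A_x = 0.

A_x = 0, A_y = -10.71 kN, C_y = 88.76 kN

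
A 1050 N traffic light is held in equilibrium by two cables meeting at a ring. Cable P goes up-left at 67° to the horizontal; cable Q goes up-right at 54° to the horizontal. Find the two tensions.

T_P = 720.0 N, T_Q = 478.6 N

ΣF_x = 0: −T_P·cos67° + T_Q·cos54° = 0 → T_Q = 0.664752·T_P.
ΣF_y = 0: T_P·sin67° + T_Q·sin54° = 1050.
Substitute: T_P·(0.920505 + 0.664752·0.809017) = 1050 → T_P = 720.016 ≈ 720.0 N.
Then T_Q = 0.664752 × 720.016 = 478.6 N.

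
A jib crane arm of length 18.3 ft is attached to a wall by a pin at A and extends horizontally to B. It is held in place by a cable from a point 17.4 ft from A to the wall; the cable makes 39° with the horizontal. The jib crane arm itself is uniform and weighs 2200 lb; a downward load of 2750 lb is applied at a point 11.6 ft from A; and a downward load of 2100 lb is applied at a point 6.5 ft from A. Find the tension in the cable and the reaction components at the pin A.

ΣM about A: T·sin39°·17.4 − 2200·9.15 − 2750·11.6 − 2100·6.5 = 0 → T = 65680/(17.4·0.62932) = 5998.08 ≈ 5998 lb.
ΣF_x = 0: A_x − T·cos39° = 0 → A_x = 5998.08 × 0.777146 = 4661 lb.
ΣF_y = 0: A_y + T·sin39° − 2200 − 2750 − 2100 = 0 → A_y = 7050 − 5998.08 × 0.62932 = 3275 lb.

T = 5998 lb, A_x = 4661 lb, A_y = 3275 lb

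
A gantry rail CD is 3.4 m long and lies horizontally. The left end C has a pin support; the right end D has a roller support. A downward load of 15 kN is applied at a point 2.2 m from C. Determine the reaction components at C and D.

Moments about C: D_y·3.4 − 15·2.2 = 0 → D_y = 33/3.4 = 9.70588 ≈ 9.706 kN.
ΣF_y = 0: C_y + 9.70588 − 15 = 0 → C_y = 5.294 kN.
ΣF_x = 0: no horizontal applied forces, so C_x = 0.

C_x = 0, C_y = 5.294 kN, D_y = 9.706 kN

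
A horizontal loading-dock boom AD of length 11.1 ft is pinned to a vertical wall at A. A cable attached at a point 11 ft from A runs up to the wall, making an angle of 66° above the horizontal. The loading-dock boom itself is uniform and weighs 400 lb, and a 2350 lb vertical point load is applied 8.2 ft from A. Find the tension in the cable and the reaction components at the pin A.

T = 2139 lb, A_x = 869.8 lb, A_y = 796.4 lb

ΣM about A: T·sin66°·11 − 400·5.55 − 2350·8.2 = 0 → T = 21490/(11·0.913545) = 2138.52 ≈ 2139 lb.
ΣF_x = 0: A_x − T·cos66° = 0 → A_x = 2138.52 × 0.406737 = 869.8 lb.
ΣF_y = 0: A_y + T·sin66° − 400 − 2350 = 0 → A_y = 2750 − 2138.52 × 0.913545 = 796.4 lb.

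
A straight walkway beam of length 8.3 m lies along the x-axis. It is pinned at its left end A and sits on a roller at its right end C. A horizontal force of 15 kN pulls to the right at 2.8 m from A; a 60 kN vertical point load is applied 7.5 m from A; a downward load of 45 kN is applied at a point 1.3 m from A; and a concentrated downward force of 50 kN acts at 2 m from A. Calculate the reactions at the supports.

Moments about A: C_y·8.3 − 60·7.5 − 45·1.3 − 50·2 = 0 → C_y = 608.5/8.3 = 73.3133 ≈ 73.31 kN.
ΣF_y = 0: A_y + 73.3133 − 60 − 45 − 50 = 0 → A_y = 81.69 kN.
ΣF_x = 0: A_x + 15 = 0 → A_x = -15.00 kN.

A_x = -15.00 kN, A_y = 81.69 kN, C_y = 73.31 kN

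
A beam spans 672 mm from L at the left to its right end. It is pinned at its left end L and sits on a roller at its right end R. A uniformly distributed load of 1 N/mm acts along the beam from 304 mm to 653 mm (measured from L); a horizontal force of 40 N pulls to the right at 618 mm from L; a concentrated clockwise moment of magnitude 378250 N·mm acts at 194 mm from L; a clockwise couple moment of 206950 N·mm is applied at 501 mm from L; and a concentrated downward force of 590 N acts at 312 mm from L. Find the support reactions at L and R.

L_x = -40.00 N, L_y = -454.3 N, R_y = 1393 N

Resultant of the distributed load: 1 × 349 = 349 N at 478.5 mm from L.
ΣM about L: R_y·672 − (1·349)·478.5 − 378250 − 206950 − 590·312 = 0 → R_y = 936276.5/672 = 1393.27 ≈ 1393 N.
ΣF_y = 0: L_y + 1393.27 − 1·349 − 590 = 0 → L_y = -454.3 N.
ΣF_x = 0: L_x + 40 = 0 → L_x = -40.00 N.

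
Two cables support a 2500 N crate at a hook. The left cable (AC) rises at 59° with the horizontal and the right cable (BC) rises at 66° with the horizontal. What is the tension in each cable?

ΣF_x = 0: −T_AC·cos59° + T_BC·cos66° = 0 → T_BC = 1.26627·T_AC.
ΣF_y = 0: T_AC·sin59° + T_BC·sin66° = 2500.
Substitute: T_AC·(0.857167 + 1.26627·0.913545) = 2500 → T_AC = 1241.33 ≈ 1241 N.
Then T_BC = 1.26627 × 1241.33 = 1572 N.

T_AC = 1241 N, T_BC = 1572 N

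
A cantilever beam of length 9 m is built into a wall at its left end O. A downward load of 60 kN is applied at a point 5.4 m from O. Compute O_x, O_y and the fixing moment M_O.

O_x = 0, O_y = 60.00 kN, M_O = 324.0 kN·m

ΣF_x = 0: O_x = 0.
ΣF_y = 0: O_y − 60 = 0 → O_y = 60.00 kN.
ΣM about O: M_O − 60·5.4 = 0 → M_O = 324.0 kN·m.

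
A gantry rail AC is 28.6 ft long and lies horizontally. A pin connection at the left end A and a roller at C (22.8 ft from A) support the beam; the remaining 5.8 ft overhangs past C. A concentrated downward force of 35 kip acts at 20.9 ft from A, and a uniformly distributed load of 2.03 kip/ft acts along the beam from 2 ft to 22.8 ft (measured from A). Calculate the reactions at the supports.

A_x = 0, A_y = 22.18 kip, C_y = 55.05 kip

Resultant of the distributed load: 2.03 × 20.8 = 42.224 kip at 12.4 ft from A.
Taking moments about A: C_y·22.8 − 35·20.9 − (2.03·20.8)·12.4 = 0 → C_y = 1255.0776/22.8 = 55.0473 ≈ 55.05 kip.
ΣF_y = 0: A_y + 55.0473 − 35 − 2.03·20.8 = 0 → A_y = 22.18 kip.
ΣF_x = 0: no horizontal applied forces, so A_x = 0.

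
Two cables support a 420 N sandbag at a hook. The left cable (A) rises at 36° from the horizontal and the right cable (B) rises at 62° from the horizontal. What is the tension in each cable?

T_A = 199.1 N, T_B = 343.1 N

ΣF_x = 0: −T_A·cos36° + T_B·cos62° = 0 → T_B = 1.72325·T_A.
ΣF_y = 0: T_A·sin36° + T_B·sin62° = 420.
Substitute: T_A·(0.587785 + 1.72325·0.882948) = 420 → T_A = 199.116 ≈ 199.1 N.
Then T_B = 1.72325 × 199.116 = 343.1 N.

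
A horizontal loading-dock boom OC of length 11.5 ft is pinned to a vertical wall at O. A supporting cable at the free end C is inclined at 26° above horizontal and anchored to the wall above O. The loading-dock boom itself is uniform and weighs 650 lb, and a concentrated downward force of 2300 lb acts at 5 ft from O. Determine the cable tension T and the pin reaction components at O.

T = 3023 lb, O_x = 2717 lb, O_y = 1625 lb

ΣM about O: T·sin26°·11.5 − 650·5.75 − 2300·5 = 0 → T = 15237.5/(11.5·0.438371) = 3022.55 ≈ 3023 lb.
ΣF_x = 0: O_x − T·cos26° = 0 → O_x = 3022.55 × 0.898794 = 2717 lb.
ΣF_y = 0: O_y + T·sin26° − 650 − 2300 = 0 → O_y = 2950 − 3022.55 × 0.438371 = 1625 lb.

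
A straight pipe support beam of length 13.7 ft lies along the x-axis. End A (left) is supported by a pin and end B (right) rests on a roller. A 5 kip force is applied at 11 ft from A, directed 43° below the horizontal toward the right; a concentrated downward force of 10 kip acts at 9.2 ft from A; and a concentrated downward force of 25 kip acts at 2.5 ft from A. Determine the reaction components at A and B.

Taking moments about A: B_y·13.7 − 5·sin43°·11 − 10·9.2 − 25·2.5 = 0 → B_y = 192.01/13.7 = 14.0153 ≈ 14.02 kip.
ΣF_y = 0: A_y + 14.0153 − 5·sin43° − 10 − 25 = 0 → A_y = 24.39 kip.
ΣF_x = 0: A_x + 5·cos43° = 0 → A_x = -3.657 kip.

A_x = -3.657 kip, A_y = 24.39 kip, B_y = 14.02 kip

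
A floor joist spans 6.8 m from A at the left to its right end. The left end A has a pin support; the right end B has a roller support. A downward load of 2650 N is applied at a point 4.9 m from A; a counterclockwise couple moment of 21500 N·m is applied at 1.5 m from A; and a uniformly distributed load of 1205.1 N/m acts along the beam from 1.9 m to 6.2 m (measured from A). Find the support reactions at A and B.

Resultant of the distributed load: 1205.1 × 4.3 = 5181.93 N at 4.05 m from A.
ΣM about A: B_y·6.8 − 2650·4.9 + 21500 − (1205.1·4.3)·4.05 = 0 → B_y = 12471.8165/6.8 = 1834.09 ≈ 1834 N.
ΣF_y = 0: A_y + 1834.09 − 2650 − 1205.1·4.3 = 0 → A_y = 5998 N.
ΣF_x = 0: no horizontal applied forces, so A_x = 0.

A_x = 0, A_y = 5998 N, B_y = 1834 N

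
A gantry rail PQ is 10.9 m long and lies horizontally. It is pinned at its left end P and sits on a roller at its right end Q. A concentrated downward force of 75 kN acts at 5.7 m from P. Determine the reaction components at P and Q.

P_x = 0, P_y = 35.78 kN, Q_y = 39.22 kN

Taking moments about P: Q_y·10.9 − 75·5.7 = 0 → Q_y = 427.5/10.9 = 39.2202 ≈ 39.22 kN.
ΣF_y = 0: P_y + 39.2202 − 75 = 0 → P_y = 35.78 kN.
ΣF_x = 0: no horizontal applied forces, so P_x = 0.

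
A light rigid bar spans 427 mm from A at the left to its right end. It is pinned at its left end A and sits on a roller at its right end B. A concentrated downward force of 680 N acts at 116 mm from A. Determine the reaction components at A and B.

ΣM about A: B_y·427 − 680·116 = 0 → B_y = 78880/427 = 184.731 ≈ 184.7 N.
ΣF_y = 0: A_y + 184.731 − 680 = 0 → A_y = 495.3 N.
ΣF_x = 0: no horizontal applied forces, so A_x = 0.

A_x = 0, A_y = 495.3 N, B_y = 184.7 N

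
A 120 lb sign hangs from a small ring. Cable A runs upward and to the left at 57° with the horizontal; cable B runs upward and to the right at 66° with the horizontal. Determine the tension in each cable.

T_A = 58.20 lb, T_B = 77.93 lb

ΣF_x = 0: −T_A·cos57° + T_B·cos66° = 0 → T_B = 1.33905·T_A.
ΣF_y = 0: T_A·sin57° + T_B·sin66° = 120.
Substitute: T_A·(0.838671 + 1.33905·0.913545) = 120 → T_A = 58.1972 ≈ 58.20 lb.
Then T_B = 1.33905 × 58.1972 = 77.93 lb.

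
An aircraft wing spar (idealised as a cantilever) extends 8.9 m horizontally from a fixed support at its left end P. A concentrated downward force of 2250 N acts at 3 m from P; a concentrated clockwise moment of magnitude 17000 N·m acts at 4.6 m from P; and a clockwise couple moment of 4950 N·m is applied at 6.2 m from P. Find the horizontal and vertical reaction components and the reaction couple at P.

P_x = 0, P_y = 2250 N, M_P = 28700 N·m

ΣF_x = 0: P_x = 0.
ΣF_y = 0: P_y − 2250 = 0 → P_y = 2250 N.
ΣM about P: M_P − 2250·3 − 17000 − 4950 = 0 → M_P = 28700 N·m.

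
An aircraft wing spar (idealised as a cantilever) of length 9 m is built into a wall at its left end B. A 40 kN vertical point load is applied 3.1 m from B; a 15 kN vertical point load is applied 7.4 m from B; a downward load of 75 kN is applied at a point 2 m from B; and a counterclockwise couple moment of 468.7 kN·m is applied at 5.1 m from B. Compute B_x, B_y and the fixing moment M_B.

B_x = 0, B_y = 130.0 kN, M_B = -83.70 kN·m

ΣF_x = 0: B_x = 0.
ΣF_y = 0: B_y − 40 − 15 − 75 = 0 → B_y = 130.0 kN.
ΣM about B: M_B − 40·3.1 − 15·7.4 − 75·2 + 468.7 = 0 → M_B = -83.70 kN·m.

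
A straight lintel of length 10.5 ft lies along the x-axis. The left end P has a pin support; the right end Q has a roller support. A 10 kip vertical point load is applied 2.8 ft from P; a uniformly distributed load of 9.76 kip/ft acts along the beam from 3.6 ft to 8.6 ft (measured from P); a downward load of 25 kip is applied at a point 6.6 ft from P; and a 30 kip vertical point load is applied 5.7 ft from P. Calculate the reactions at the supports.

Resultant of the distributed load: 9.76 × 5 = 48.8 kip at 6.1 ft from P.
ΣM about P: Q_y·10.5 − 10·2.8 − (9.76·5)·6.1 − 25·6.6 − 30·5.7 = 0 → Q_y = 661.68/10.5 = 63.0171 ≈ 63.02 kip.
ΣF_y = 0: P_y + 63.0171 − 10 − 9.76·5 − 25 − 30 = 0 → P_y = 50.78 kip.
ΣF_x = 0: no horizontal applied forces, so P_x = 0.

P_x = 0, P_y = 50.78 kip, Q_y = 63.02 kip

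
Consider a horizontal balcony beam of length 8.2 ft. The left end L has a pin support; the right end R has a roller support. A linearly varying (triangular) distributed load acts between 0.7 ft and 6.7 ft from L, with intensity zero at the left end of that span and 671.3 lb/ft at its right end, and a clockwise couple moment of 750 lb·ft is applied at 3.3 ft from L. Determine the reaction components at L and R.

Resultant of the triangular load: ½ × 671.3 × 6 = 2013.9 lb, acting at 4.7 ft from L (one-third of the span from the peak).
Moments about L: R_y·8.2 − (½·671.3·6)·4.7 − 750 = 0 → R_y = 10215.33/8.2 = 1245.77 ≈ 1246 lb.
ΣF_y = 0: L_y + 1245.77 − ½·671.3·6 = 0 → L_y = 768.1 lb.
ΣF_x = 0: no horizontal applied forces, so L_x = 0.

L_x = 0, L_y = 768.1 lb, R_y = 1246 lb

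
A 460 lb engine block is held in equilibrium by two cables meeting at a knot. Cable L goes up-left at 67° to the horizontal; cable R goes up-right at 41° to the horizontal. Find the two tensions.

T_L = 365.0 lb, T_R = 189.0 lb

ΣF_x = 0: −T_L·cos67° + T_R·cos41° = 0 → T_R = 0.517724·T_L.
ΣF_y = 0: T_L·sin67° + T_R·sin41° = 460.
Substitute: T_L·(0.920505 + 0.517724·0.656059) = 460 → T_L = 365.032 ≈ 365.0 lb.
Then T_R = 0.517724 × 365.032 = 189.0 lb.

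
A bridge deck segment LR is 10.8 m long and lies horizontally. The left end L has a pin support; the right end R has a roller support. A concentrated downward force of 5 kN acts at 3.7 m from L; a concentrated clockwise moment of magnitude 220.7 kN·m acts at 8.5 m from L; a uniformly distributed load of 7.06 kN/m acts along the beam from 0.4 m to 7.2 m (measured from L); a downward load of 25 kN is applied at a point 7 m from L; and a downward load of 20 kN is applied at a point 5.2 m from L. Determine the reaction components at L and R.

L_x = 0, L_y = 33.13 kN, R_y = 64.87 kN

Resultant of the distributed load: 7.06 × 6.8 = 48.008 kN at 3.8 m from L.
Moments about L: R_y·10.8 − 5·3.7 − 220.7 − (7.06·6.8)·3.8 − 25·7 − 20·5.2 = 0 → R_y = 700.6304/10.8 = 64.8732 ≈ 64.87 kN.
ΣF_y = 0: L_y + 64.8732 − 5 − 7.06·6.8 − 25 − 20 = 0 → L_y = 33.13 kN.
ΣF_x = 0: no horizontal applied forces, so L_x = 0.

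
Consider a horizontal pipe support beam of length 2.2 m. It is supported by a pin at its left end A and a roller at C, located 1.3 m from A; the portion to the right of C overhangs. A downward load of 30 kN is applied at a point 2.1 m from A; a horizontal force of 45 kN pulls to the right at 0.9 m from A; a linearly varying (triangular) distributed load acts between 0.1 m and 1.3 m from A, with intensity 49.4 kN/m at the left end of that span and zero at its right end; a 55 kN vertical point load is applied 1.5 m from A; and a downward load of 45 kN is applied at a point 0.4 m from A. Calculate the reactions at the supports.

Resultant of the triangular load: ½ × 49.4 × 1.2 = 29.64 kN, acting at 0.5 m from A (one-third of the span from the peak).
Moments about A: C_y·1.3 − 30·2.1 − (½·49.4·1.2)·0.5 − 55·1.5 − 45·0.4 = 0 → C_y = 178.32/1.3 = 137.169 ≈ 137.2 kN.
ΣF_y = 0: A_y + 137.169 − 30 − ½·49.4·1.2 − 55 − 45 = 0 → A_y = 22.47 kN.
ΣF_x = 0: A_x + 45 = 0 → A_x = -45.00 kN.

A_x = -45.00 kN, A_y = 22.47 kN, C_y = 137.2 kN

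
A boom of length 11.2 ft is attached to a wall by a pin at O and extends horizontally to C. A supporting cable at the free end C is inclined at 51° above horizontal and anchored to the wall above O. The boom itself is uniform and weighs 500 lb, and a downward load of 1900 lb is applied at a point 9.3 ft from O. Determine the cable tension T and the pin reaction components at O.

ΣM about O: T·sin51°·11.2 − 500·5.6 − 1900·9.3 = 0 → T = 20470/(11.2·0.777146) = 2351.78 ≈ 2352 lb.
ΣF_x = 0: O_x − T·cos51° = 0 → O_x = 2351.78 × 0.62932 = 1480 lb.
ΣF_y = 0: O_y + T·sin51° − 500 − 1900 = 0 → O_y = 2400 − 2351.78 × 0.777146 = 572.3 lb.

T = 2352 lb, O_x = 1480 lb, O_y = 572.3 lb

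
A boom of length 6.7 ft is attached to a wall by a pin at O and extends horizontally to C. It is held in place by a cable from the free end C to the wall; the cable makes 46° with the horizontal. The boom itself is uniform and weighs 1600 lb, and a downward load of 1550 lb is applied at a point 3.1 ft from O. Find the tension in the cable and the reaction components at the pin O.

ΣM about O: T·sin46°·6.7 − 1600·3.35 − 1550·3.1 = 0 → T = 10165/(6.7·0.71934) = 2109.11 ≈ 2109 lb.
ΣF_x = 0: O_x − T·cos46° = 0 → O_x = 2109.11 × 0.694658 = 1465 lb.
ΣF_y = 0: O_y + T·sin46° − 1600 − 1550 = 0 → O_y = 3150 − 2109.11 × 0.71934 = 1633 lb.

T = 2109 lb, O_x = 1465 lb, O_y = 1633 lb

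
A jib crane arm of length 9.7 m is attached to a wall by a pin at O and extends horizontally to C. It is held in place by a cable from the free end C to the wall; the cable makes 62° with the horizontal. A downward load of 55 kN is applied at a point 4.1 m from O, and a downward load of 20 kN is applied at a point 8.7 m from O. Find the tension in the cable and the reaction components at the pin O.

ΣM about O: T·sin62°·9.7 − 55·4.1 − 20·8.7 = 0 → T = 399.5/(9.7·0.882948) = 46.6455 ≈ 46.65 kN.
ΣF_x = 0: O_x − T·cos62° = 0 → O_x = 46.6455 × 0.469472 = 21.90 kN.
ΣF_y = 0: O_y + T·sin62° − 55 − 20 = 0 → O_y = 75 − 46.6455 × 0.882948 = 33.81 kN.

T = 46.65 kN, O_x = 21.90 kN, O_y = 33.81 kN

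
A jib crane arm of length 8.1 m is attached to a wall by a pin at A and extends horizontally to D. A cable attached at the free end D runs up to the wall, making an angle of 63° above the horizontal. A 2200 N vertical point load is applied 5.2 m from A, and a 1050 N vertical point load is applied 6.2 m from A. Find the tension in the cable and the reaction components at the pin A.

ΣM about A: T·sin63°·8.1 − 2200·5.2 − 1050·6.2 = 0 → T = 17950/(8.1·0.891007) = 2487.13 ≈ 2487 N.
ΣF_x = 0: A_x − T·cos63° = 0 → A_x = 2487.13 × 0.45399 = 1129 N.
ΣF_y = 0: A_y + T·sin63° − 2200 − 1050 = 0 → A_y = 3250 − 2487.13 × 0.891007 = 1034 N.

T = 2487 N, A_x = 1129 N, A_y = 1034 N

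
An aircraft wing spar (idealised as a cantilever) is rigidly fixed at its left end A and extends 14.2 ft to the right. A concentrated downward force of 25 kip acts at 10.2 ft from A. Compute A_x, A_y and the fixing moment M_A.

A_x = 0, A_y = 25.00 kip, M_A = 255.0 kip·ft

ΣF_x = 0: A_x = 0.
ΣF_y = 0: A_y − 25 = 0 → A_y = 25.00 kip.
ΣM about A: M_A − 25·10.2 = 0 → M_A = 255.0 kip·ft.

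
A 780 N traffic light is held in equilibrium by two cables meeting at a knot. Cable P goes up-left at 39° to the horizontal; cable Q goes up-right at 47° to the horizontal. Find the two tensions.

T_P = 533.3 N, T_Q = 607.7 N

ΣF_x = 0: −T_P·cos39° + T_Q·cos47° = 0 → T_Q = 1.13951·T_P.
ΣF_y = 0: T_P·sin39° + T_Q·sin47° = 780.
Substitute: T_P·(0.62932 + 1.13951·0.731354) = 780 → T_P = 533.259 ≈ 533.3 N.
Then T_Q = 1.13951 × 533.259 = 607.7 N.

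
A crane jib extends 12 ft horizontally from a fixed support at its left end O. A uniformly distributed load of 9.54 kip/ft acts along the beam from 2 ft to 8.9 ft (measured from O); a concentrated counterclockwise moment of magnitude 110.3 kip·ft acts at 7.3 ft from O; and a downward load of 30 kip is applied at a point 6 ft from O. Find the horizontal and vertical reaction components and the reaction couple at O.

O_x = 0, O_y = 95.83 kip, M_O = 428.5 kip·ft

Resultant of the distributed load: 9.54 × 6.9 = 65.826 kip at 5.45 ft from O.
ΣF_x = 0: O_x = 0.
ΣF_y = 0: O_y − 9.54·6.9 − 30 = 0 → O_y = 95.83 kip.
ΣM about O: M_O − (9.54·6.9)·5.45 + 110.3 − 30·6 = 0 → M_O = 428.5 kip·ft.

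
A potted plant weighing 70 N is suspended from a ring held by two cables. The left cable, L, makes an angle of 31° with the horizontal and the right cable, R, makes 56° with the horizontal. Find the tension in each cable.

ΣF_x = 0: −T_L·cos31° + T_R·cos56° = 0 → T_R = 1.53287·T_L.
ΣF_y = 0: T_L·sin31° + T_R·sin56° = 70.
Substitute: T_L·(0.515038 + 1.53287·0.829038) = 70 → T_L = 39.1971 ≈ 39.20 N.
Then T_R = 1.53287 × 39.1971 = 60.08 N.

T_L = 39.20 N, T_R = 60.08 N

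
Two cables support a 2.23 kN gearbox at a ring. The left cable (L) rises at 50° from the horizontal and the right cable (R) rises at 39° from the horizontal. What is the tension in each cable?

T_L = 1.733 kN, T_R = 1.434 kN

ΣF_x = 0: −T_L·cos50° + T_R·cos39° = 0 → T_R = 0.827113·T_L.
ΣF_y = 0: T_L·sin50° + T_R·sin39° = 2.23.
Substitute: T_L·(0.766044 + 0.827113·0.62932) = 2.23 → T_L = 1.7333 ≈ 1.733 kN.
Then T_R = 0.827113 × 1.7333 = 1.434 kN.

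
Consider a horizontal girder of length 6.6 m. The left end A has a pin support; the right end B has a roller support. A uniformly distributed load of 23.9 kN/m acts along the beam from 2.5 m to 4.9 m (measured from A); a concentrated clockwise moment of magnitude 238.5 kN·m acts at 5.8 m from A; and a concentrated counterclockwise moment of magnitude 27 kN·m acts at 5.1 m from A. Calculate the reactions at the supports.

Resultant of the distributed load: 23.9 × 2.4 = 57.36 kN at 3.7 m from A.
ΣM about A: B_y·6.6 − (23.9·2.4)·3.7 − 238.5 + 27 = 0 → B_y = 423.732/6.6 = 64.2018 ≈ 64.20 kN.
ΣF_y = 0: A_y + 64.2018 − 23.9·2.4 = 0 → A_y = -6.842 kN.
ΣF_x = 0: no horizontal applied forces, so A_x = 0.

A_x = 0, A_y = -6.842 kN, B_y = 64.20 kN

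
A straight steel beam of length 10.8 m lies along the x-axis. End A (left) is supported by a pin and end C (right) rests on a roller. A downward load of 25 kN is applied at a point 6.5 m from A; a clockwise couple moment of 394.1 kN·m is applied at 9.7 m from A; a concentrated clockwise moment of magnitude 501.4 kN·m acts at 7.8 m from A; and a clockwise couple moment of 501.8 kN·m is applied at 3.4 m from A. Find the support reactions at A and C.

A_x = 0, A_y = -119.4 kN, C_y = 144.4 kN

Moments about A: C_y·10.8 − 25·6.5 − 394.1 − 501.4 − 501.8 = 0 → C_y = 1559.8/10.8 = 144.426 ≈ 144.4 kN.
ΣF_y = 0: A_y + 144.426 − 25 = 0 → A_y = -119.4 kN.
ΣF_x = 0: no horizontal applied forces, so A_x = 0.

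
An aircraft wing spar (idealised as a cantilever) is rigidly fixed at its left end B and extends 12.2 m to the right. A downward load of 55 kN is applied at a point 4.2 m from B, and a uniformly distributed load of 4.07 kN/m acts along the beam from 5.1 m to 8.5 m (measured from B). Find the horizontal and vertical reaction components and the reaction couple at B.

Resultant of the distributed load: 4.07 × 3.4 = 13.838 kN at 6.8 m from B.
ΣF_x = 0: B_x = 0.
ΣF_y = 0: B_y − 55 − 4.07·3.4 = 0 → B_y = 68.84 kN.
ΣM about B: M_B − 55·4.2 − (4.07·3.4)·6.8 = 0 → M_B = 325.1 kN·m.

B_x = 0, B_y = 68.84 kN, M_B = 325.1 kN·m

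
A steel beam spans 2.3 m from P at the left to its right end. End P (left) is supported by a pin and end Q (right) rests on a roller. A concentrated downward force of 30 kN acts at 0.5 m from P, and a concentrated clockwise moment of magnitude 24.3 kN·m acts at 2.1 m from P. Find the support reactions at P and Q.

Taking moments about P: Q_y·2.3 − 30·0.5 − 24.3 = 0 → Q_y = 39.3/2.3 = 17.087 ≈ 17.09 kN.
ΣF_y = 0: P_y + 17.087 − 30 = 0 → P_y = 12.91 kN.
ΣF_x = 0: no horizontal applied forces, so P_x = 0.

P_x = 0, P_y = 12.91 kN, Q_y = 17.09 kN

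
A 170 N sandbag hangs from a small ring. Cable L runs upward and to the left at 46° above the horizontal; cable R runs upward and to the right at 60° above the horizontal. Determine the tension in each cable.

T_L = 88.43 N, T_R = 122.9 N

ΣF_x = 0: −T_L·cos46° + T_R·cos60° = 0 → T_R = 1.38932·T_L.
ΣF_y = 0: T_L·sin46° + T_R·sin60° = 170.
Substitute: T_L·(0.71934 + 1.38932·0.866025) = 170 → T_L = 88.4253 ≈ 88.43 N.
Then T_R = 1.38932 × 88.4253 = 122.9 N.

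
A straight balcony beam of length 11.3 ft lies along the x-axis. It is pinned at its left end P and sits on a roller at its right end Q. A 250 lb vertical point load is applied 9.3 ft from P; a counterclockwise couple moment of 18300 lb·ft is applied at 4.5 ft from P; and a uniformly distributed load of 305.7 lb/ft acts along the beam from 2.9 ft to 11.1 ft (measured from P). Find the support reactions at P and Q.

P_x = 0, P_y = 2618 lb, Q_y = 139.1 lb

Resultant of the distributed load: 305.7 × 8.2 = 2506.74 lb at 7 ft from P.
Taking moments about P: Q_y·11.3 − 250·9.3 + 18300 − (305.7·8.2)·7 = 0 → Q_y = 1572.18/11.3 = 139.131 ≈ 139.1 lb.
ΣF_y = 0: P_y + 139.131 − 250 − 305.7·8.2 = 0 → P_y = 2618 lb.
ΣF_x = 0: no horizontal applied forces, so P_x = 0.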